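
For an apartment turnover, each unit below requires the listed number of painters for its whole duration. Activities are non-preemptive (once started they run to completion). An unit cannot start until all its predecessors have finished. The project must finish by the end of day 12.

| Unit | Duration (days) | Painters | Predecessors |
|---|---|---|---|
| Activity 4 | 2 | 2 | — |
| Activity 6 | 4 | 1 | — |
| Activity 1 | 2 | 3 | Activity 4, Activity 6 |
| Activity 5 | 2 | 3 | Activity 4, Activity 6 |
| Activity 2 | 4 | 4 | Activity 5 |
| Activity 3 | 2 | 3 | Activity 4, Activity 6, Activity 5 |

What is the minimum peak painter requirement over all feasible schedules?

6

Early-start (Activity 4@1, Activity 6@1, Activity 1@5, Activity 5@5, Activity 2@7, Activity 3@7) gives peak 7: d1:3  d2:3  d3:1  d4:1  d5:6  d6:6  d7:7  d8:7  d9:4  d10:4  d11:0  d12:0.
Shift Activity 3→11.
Schedule Activity 4@1, Activity 6@1, Activity 1@5, Activity 5@5, Activity 2@7, Activity 3@11: d1:3  d2:3  d3:1  d4:1  d5:6  d6:6  d7:4  d8:4  d9:4  d10:4  d11:3  d12:3 — peak 6.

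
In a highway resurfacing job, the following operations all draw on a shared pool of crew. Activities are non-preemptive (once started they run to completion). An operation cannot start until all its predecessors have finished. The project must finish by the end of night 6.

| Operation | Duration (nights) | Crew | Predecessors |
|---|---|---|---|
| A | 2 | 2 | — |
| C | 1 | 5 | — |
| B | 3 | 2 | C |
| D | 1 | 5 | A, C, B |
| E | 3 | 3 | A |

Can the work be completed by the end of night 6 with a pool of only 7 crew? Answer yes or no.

yes

Schedule A@1, C@1, B@2, D@6, E@3: n1:7  n2:4  n3:5  n4:5  n5:3  n6:5 — peak 7 ≤ 7.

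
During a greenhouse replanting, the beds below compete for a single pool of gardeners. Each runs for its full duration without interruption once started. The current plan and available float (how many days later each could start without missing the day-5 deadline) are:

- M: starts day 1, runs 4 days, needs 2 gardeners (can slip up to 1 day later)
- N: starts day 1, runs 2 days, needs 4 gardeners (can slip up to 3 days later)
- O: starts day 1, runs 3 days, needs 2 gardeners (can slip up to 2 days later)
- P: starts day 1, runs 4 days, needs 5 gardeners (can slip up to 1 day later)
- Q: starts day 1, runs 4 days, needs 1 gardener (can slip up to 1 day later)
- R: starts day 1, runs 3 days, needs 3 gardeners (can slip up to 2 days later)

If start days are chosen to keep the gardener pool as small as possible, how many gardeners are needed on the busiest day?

13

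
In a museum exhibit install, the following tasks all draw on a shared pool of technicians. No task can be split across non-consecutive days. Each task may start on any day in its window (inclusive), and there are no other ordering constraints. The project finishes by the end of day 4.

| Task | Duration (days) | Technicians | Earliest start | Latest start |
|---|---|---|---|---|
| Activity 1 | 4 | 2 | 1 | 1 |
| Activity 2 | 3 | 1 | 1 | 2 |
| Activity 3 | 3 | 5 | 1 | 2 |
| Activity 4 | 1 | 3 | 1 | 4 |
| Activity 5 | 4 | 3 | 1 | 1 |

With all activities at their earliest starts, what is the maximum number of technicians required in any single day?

14

Early-start schedule: Activity 1@1, Activity 2@1, Activity 3@1, Activity 4@1, Activity 5@1.
Load per day: day 1: 14, day 2: 11, day 3: 11, day 4: 5.
Peak is 14.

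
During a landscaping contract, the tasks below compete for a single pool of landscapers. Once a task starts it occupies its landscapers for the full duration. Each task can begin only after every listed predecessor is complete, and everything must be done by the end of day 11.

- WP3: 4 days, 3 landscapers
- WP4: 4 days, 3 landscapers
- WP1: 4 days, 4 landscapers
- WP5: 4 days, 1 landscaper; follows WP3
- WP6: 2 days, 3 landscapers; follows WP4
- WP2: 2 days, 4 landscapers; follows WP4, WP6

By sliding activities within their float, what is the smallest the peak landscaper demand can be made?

Early-start (WP3@1, WP4@1, WP1@1, WP5@5, WP6@5, WP2@7) gives peak 10: d1:10  d2:10  d3:10  d4:10  d5:4  d6:4  d7:5  d8:5  d9:0  d10:0  d11:0.
Shift WP1→5, WP5→7, WP2→9.
Schedule WP3@1, WP4@1, WP1@5, WP5@7, WP6@5, WP2@9: d1:6  d2:6  d3:6  d4:6  d5:7  d6:7  d7:5  d8:5  d9:5  d10:5  d11:0 — peak 7.

7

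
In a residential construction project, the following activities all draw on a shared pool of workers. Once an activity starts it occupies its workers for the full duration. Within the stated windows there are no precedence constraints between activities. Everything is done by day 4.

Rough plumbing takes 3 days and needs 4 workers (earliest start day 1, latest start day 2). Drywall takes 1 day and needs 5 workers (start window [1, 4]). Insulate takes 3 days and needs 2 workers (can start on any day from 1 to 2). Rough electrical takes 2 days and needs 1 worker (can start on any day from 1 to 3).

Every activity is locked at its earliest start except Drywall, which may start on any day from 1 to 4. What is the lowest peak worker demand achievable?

7

Drywall@1: d1:12  d2:7  d3:6  d4:0 → peak 12
Drywall@2: d1:7  d2:12  d3:6  d4:0 → peak 12
Drywall@3: d1:7  d2:7  d3:11  d4:0 → peak 11
Drywall@4: d1:7  d2:7  d3:6  d4:5 → peak 7
Best is Drywall@4, peak 7.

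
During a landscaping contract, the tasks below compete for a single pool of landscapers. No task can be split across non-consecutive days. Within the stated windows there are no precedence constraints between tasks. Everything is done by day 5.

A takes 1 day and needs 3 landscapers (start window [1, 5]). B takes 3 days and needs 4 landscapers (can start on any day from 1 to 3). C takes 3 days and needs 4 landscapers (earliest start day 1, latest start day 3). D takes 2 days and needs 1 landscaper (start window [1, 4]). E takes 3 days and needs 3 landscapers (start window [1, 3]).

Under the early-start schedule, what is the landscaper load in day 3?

At early start, day 3 has: B, C, E.
Demand: 4 + 4 + 3 = 11.

11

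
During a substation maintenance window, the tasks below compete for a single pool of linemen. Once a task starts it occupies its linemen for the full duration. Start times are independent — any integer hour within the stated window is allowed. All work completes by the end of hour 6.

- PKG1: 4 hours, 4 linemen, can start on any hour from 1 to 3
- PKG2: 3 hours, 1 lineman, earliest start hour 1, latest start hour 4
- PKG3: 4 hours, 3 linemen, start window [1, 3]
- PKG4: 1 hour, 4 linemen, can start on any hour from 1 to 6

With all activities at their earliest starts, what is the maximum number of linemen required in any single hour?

Early-start schedule: PKG1@1, PKG2@1, PKG3@1, PKG4@1.
Load per hour: hour 1: 12, hour 2: 8, hour 3: 8, hour 4: 7, hour 5: 0, hour 6: 0.
Peak is 12.

12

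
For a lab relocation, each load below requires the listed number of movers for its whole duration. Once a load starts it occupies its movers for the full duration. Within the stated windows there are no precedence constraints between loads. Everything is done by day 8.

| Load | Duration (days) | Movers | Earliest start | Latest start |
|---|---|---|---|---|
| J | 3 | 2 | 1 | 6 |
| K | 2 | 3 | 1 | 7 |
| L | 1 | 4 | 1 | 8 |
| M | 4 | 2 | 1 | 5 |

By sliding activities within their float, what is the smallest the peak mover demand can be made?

4

Early-start (J@1, K@1, L@1, M@1) gives peak 11: d1:11  d2:7  d3:4  d4:2  d5:0  d6:0  d7:0  d8:0.
Shift K→5, L→7.
Schedule J@1, K@5, L@7, M@1: d1:4  d2:4  d3:4  d4:2  d5:3  d6:3  d7:4  d8:0 — peak 4.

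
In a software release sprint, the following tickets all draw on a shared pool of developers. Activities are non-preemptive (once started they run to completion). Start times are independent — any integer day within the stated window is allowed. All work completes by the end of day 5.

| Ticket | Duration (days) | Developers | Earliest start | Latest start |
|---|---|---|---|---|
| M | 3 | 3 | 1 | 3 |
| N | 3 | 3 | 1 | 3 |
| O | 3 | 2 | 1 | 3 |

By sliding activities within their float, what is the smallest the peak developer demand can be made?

Schedule M@1, N@1, O@1: d1:8  d2:8  d3:8  d4:0  d5:0 — peak 8.

8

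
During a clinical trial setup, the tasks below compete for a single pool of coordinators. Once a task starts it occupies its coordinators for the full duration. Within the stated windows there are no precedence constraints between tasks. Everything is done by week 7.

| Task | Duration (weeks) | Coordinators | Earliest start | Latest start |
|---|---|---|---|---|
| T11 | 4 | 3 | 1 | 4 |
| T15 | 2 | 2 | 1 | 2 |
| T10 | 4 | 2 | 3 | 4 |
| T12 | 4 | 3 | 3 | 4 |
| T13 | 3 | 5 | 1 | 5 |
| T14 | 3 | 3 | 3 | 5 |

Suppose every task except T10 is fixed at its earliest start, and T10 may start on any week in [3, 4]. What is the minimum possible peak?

T10@3: w1:10  w2:10  w3:16  w4:11  w5:8  w6:5  w7:0 → peak 16
T10@4: w1:10  w2:10  w3:14  w4:11  w5:8  w6:5  w7:2 → peak 14
Best is T10@4, peak 14.

14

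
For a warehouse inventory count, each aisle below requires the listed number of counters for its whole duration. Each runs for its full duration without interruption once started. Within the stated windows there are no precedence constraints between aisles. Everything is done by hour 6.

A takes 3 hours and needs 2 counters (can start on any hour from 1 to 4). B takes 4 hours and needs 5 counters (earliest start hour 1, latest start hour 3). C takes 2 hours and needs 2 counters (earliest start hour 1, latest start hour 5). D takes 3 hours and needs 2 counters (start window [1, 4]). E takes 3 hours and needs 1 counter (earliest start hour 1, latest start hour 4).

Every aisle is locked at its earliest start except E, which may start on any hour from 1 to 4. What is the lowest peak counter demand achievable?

E@1: h1:12  h2:12  h3:10  h4:5  h5:0  h6:0 → peak 12
E@2: h1:11  h2:12  h3:10  h4:6  h5:0  h6:0 → peak 12
E@3: h1:11  h2:11  h3:10  h4:6  h5:1  h6:0 → peak 11
E@4: h1:11  h2:11  h3:9  h4:6  h5:1  h6:1 → peak 11
Best is E@3, peak 11.

11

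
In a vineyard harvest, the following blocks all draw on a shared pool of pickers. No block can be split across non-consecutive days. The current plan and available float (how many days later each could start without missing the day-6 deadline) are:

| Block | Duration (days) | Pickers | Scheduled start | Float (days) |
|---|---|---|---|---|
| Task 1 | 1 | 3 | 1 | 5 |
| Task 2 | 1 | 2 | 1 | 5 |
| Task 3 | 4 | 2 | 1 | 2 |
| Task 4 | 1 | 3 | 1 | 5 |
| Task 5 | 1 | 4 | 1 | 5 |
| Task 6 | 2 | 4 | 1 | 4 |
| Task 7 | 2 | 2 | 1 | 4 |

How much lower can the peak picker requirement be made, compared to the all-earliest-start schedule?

14

Early-start peak: d1:20  d2:8  d3:2  d4:2  d5:0  d6:0 ⇒ 20.
Leveled (Task 1@1, Task 2@1, Task 3@2, Task 4@2, Task 5@6, Task 6@3, Task 7@5): d1:5  d2:5  d3:6  d4:6  d5:4  d6:6 ⇒ 6.
Reduction 20 − 6 = 14.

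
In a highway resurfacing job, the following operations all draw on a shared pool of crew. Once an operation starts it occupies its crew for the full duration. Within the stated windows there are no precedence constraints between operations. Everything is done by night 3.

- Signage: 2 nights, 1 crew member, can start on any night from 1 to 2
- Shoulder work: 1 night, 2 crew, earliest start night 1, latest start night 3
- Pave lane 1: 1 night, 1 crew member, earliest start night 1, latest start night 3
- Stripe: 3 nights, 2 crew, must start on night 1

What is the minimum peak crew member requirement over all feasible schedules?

Early-start (Signage@1, Shoulder work@1, Pave lane 1@1, Stripe@1) gives peak 6: n1:6  n2:3  n3:2.
Shift Shoulder work→3.
Schedule Signage@1, Shoulder work@3, Pave lane 1@1, Stripe@1: n1:4  n2:3  n3:4 — peak 4.
Total crew member-nights = 11 over 3 nights ⇒ peak ≥ ⌈11/3⌉ = 4, so 4 is optimal.

4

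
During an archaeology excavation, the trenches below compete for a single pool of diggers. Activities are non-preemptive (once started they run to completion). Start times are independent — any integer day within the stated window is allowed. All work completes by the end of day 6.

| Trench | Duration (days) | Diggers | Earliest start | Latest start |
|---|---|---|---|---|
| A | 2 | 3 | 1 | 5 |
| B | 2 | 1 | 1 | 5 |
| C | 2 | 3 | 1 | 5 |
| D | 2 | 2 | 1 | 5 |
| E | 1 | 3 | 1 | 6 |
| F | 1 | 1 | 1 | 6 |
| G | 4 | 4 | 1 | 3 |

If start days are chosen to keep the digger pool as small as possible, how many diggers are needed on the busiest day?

Early-start (A@1, B@1, C@1, D@1, E@1, F@1, G@1) gives peak 17: d1:17  d2:13  d3:4  d4:4  d5:0  d6:0.
Shift D→3, E→5, F→3, G→3.
Schedule A@1, B@1, C@1, D@3, E@5, F@3, G@3: d1:7  d2:7  d3:7  d4:6  d5:7  d6:4 — peak 7.
Total digger-days = 38 over 6 days ⇒ peak ≥ ⌈38/6⌉ = 7, so 7 is optimal.

7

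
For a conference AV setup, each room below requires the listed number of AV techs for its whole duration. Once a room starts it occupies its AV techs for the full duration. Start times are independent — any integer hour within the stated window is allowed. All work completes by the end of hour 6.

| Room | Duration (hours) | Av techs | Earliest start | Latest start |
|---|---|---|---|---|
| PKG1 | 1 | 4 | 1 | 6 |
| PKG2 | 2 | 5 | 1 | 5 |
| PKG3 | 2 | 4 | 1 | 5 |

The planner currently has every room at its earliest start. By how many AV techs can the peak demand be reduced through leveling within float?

Early-start peak: h1:13  h2:9  h3:0  h4:0  h5:0  h6:0 ⇒ 13.
Leveled (PKG1@1, PKG2@2, PKG3@4): h1:4  h2:5  h3:5  h4:4  h5:4  h6:0 ⇒ 5.
Reduction 13 − 5 = 8.

8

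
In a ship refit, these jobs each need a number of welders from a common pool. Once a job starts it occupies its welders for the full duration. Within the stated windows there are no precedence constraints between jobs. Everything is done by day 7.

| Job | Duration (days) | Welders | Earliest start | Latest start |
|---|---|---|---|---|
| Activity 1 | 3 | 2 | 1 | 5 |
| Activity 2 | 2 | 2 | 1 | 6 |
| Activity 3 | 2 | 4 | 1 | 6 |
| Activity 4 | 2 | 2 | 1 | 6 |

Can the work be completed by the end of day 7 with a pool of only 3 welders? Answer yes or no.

no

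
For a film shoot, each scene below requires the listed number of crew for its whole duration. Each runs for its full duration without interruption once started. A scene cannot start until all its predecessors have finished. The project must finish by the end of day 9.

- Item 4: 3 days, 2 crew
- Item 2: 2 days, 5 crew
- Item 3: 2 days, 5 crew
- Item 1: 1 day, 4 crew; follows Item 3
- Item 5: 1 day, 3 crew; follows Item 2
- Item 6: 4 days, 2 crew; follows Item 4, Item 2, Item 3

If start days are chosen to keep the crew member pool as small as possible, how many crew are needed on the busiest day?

7

Early-start (Item 4@1, Item 2@1, Item 3@1, Item 1@3, Item 5@3, Item 6@4) gives peak 12: d1:12  d2:12  d3:9  d4:2  d5:2  d6:2  d7:2  d8:0  d9:0.
Shift Item 3→3, Item 1→5, Item 5→5, Item 6→6.
Schedule Item 4@1, Item 2@1, Item 3@3, Item 1@5, Item 5@5, Item 6@6: d1:7  d2:7  d3:7  d4:5  d5:7  d6:2  d7:2  d8:2  d9:2 — peak 7.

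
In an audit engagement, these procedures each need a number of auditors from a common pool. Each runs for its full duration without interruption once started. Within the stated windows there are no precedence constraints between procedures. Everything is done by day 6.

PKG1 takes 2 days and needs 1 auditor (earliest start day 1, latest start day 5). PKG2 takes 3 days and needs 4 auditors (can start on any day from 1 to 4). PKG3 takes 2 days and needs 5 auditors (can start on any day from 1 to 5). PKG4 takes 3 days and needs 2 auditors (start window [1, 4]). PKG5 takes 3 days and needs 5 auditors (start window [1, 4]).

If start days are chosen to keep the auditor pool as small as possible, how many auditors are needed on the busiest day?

Early-start (PKG1@1, PKG2@1, PKG3@1, PKG4@1, PKG5@1) gives peak 17: d1:17  d2:17  d3:11  d4:0  d5:0  d6:0.
Shift PKG2→3, PKG5→4.
Schedule PKG1@1, PKG2@3, PKG3@1, PKG4@1, PKG5@4: d1:8  d2:8  d3:6  d4:9  d5:9  d6:5 — peak 9.

9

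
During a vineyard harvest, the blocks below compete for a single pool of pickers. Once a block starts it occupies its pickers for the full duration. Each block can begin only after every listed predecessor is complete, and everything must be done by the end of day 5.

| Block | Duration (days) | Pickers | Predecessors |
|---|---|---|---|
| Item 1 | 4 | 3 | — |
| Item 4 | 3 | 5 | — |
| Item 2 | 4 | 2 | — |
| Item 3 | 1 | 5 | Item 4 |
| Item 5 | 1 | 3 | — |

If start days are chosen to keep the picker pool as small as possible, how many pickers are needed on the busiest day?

10

Early-start (Item 1@1, Item 4@1, Item 2@1, Item 3@4, Item 5@1) gives peak 13: d1:13  d2:10  d3:10  d4:10  d5:0.
Shift Item 5→5.
Schedule Item 1@1, Item 4@1, Item 2@1, Item 3@4, Item 5@5: d1:10  d2:10  d3:10  d4:10  d5:3 — peak 10.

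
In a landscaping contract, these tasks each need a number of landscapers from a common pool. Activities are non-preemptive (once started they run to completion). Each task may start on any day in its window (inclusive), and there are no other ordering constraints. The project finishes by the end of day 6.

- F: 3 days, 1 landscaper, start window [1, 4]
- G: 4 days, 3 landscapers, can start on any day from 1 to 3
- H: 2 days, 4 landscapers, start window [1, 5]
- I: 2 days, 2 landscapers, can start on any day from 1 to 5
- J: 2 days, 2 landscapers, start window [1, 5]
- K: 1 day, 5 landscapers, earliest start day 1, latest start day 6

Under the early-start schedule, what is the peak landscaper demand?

Early-start schedule: F@1, G@1, H@1, I@1, J@1, K@1.
Load per day: day 1: 17, day 2: 12, day 3: 4, day 4: 3, day 5: 0, day 6: 0.
Peak is 17.

17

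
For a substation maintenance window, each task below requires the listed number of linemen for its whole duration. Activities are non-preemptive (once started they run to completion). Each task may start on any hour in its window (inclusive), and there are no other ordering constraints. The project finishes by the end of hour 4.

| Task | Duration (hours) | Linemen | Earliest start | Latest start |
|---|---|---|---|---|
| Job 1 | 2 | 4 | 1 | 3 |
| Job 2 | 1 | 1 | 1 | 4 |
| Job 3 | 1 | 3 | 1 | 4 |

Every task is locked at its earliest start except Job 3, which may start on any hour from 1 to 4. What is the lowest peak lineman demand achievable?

Job 3@1: h1:8  h2:4  h3:0  h4:0 → peak 8
Job 3@2: h1:5  h2:7  h3:0  h4:0 → peak 7
Job 3@3: h1:5  h2:4  h3:3  h4:0 → peak 5
Job 3@4: h1:5  h2:4  h3:0  h4:3 → peak 5
Best is Job 3@3, peak 5.

5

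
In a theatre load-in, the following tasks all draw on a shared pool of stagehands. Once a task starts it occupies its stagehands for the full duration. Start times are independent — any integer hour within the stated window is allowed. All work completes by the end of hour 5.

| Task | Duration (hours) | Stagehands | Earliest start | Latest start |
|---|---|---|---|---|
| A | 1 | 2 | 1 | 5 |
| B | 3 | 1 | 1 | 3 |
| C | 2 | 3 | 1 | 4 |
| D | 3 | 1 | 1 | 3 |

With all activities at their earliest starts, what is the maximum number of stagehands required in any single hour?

Early-start schedule: A@1, B@1, C@1, D@1.
Load per hour: hour 1: 7, hour 2: 5, hour 3: 2, hour 4: 0, hour 5: 0.
Peak is 7.

7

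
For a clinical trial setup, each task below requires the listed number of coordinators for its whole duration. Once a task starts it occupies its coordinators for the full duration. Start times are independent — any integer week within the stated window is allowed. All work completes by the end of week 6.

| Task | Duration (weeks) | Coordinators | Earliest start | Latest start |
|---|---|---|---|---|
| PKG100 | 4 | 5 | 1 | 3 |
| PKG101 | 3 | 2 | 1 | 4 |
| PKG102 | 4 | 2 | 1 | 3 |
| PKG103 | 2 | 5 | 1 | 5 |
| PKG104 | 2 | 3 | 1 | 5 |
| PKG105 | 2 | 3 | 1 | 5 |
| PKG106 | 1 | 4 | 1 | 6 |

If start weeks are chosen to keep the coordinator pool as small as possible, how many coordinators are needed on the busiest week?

11

Early-start (PKG100@1, PKG101@1, PKG102@1, PKG103@1, PKG104@1, PKG105@1, PKG106@1) gives peak 24: w1:24  w2:20  w3:9  w4:7  w5:0  w6:0.
Shift PKG103→5, PKG104→5, PKG105→5, PKG106→4.
Schedule PKG100@1, PKG101@1, PKG102@1, PKG103@5, PKG104@5, PKG105@5, PKG106@4: w1:9  w2:9  w3:9  w4:11  w5:11  w6:11 — peak 11.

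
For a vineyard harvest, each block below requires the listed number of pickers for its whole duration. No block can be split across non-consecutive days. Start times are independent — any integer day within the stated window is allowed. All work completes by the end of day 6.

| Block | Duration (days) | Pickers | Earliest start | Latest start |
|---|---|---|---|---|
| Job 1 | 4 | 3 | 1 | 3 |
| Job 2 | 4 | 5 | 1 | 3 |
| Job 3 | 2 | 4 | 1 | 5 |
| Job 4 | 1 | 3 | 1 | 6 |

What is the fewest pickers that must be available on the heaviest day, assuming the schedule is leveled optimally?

8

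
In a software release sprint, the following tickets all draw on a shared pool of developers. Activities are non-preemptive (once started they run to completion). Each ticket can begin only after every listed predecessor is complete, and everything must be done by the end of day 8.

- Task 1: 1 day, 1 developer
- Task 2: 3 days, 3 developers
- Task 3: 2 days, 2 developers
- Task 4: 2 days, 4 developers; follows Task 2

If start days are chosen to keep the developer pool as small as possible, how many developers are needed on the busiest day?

4

Early-start (Task 1@1, Task 2@1, Task 3@1, Task 4@4) gives peak 6: d1:6  d2:5  d3:3  d4:4  d5:4  d6:0  d7:0  d8:0.
Shift Task 3→4, Task 4→6.
Schedule Task 1@1, Task 2@1, Task 3@4, Task 4@6: d1:4  d2:3  d3:3  d4:2  d5:2  d6:4  d7:4  d8:0 — peak 4.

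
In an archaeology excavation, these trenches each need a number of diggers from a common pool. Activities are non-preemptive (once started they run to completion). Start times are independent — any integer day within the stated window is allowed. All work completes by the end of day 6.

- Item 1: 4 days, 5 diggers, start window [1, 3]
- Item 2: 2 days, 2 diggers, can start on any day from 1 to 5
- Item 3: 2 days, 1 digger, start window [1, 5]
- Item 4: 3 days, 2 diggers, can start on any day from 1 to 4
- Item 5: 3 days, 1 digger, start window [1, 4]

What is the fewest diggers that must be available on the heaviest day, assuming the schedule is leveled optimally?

7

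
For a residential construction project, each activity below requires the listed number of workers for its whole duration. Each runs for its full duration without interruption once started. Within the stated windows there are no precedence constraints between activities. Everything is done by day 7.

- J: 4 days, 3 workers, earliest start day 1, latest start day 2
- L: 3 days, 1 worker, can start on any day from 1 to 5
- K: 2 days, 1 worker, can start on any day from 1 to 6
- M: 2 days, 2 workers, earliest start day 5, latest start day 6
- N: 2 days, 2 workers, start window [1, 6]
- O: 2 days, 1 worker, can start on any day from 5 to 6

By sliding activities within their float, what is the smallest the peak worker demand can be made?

Early-start (J@1, L@1, K@1, M@5, N@1, O@5) gives peak 7: d1:7  d2:7  d3:4  d4:3  d5:3  d6:3  d7:0.
Shift N→4.
Schedule J@1, L@1, K@1, M@5, N@4, O@5: d1:5  d2:5  d3:4  d4:5  d5:5  d6:3  d7:0 — peak 5.

5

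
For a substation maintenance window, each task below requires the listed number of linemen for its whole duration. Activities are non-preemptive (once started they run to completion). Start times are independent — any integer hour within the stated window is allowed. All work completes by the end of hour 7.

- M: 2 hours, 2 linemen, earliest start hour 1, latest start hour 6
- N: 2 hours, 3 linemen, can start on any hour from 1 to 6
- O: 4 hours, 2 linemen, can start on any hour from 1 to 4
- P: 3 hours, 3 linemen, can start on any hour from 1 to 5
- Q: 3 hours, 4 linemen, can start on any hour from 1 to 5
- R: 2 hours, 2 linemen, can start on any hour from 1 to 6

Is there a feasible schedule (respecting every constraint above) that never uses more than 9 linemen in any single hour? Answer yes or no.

Schedule M@1, N@1, O@1, P@3, Q@5, R@3: h1:7  h2:7  h3:7  h4:7  h5:7  h6:4  h7:4 — peak 7 ≤ 9.

yes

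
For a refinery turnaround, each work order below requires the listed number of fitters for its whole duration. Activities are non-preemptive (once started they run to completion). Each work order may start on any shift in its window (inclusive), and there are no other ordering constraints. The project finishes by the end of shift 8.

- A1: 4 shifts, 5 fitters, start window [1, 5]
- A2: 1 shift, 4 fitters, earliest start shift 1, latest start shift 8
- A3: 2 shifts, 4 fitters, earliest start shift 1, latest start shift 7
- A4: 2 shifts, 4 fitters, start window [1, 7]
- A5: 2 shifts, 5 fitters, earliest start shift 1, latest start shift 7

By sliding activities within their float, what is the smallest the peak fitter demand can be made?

Early-start (A1@1, A2@1, A3@1, A4@1, A5@1) gives peak 22: s1:22  s2:18  s3:5  s4:5  s5:0  s6:0  s7:0  s8:0.
Shift A3→2, A4→4, A5→5.
Schedule A1@1, A2@1, A3@2, A4@4, A5@5: s1:9  s2:9  s3:9  s4:9  s5:9  s6:5  s7:0  s8:0 — peak 9.

9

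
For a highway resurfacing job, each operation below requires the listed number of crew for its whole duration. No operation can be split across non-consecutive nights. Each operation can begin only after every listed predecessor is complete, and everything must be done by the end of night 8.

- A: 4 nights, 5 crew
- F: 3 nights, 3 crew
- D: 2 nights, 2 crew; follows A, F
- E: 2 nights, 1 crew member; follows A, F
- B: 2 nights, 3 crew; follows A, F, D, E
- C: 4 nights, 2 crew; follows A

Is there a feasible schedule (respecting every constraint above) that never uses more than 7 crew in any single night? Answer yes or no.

no

The minimum achievable peak is 8; 7 < 8, so no feasible schedule stays within the cap.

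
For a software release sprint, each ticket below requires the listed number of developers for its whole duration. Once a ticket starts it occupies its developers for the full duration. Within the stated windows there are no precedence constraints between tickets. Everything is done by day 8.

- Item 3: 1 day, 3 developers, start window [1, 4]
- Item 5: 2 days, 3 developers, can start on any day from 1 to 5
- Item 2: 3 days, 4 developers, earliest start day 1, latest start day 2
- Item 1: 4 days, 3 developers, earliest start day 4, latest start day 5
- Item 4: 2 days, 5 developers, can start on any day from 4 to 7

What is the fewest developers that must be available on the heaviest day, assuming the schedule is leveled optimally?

8

Early-start (Item 3@1, Item 5@1, Item 2@1, Item 1@4, Item 4@4) gives peak 10: d1:10  d2:7  d3:4  d4:8  d5:8  d6:3  d7:3  d8:0.
Shift Item 2→2, Item 4→5.
Schedule Item 3@1, Item 5@1, Item 2@2, Item 1@4, Item 4@5: d1:6  d2:7  d3:4  d4:7  d5:8  d6:8  d7:3  d8:0 — peak 8.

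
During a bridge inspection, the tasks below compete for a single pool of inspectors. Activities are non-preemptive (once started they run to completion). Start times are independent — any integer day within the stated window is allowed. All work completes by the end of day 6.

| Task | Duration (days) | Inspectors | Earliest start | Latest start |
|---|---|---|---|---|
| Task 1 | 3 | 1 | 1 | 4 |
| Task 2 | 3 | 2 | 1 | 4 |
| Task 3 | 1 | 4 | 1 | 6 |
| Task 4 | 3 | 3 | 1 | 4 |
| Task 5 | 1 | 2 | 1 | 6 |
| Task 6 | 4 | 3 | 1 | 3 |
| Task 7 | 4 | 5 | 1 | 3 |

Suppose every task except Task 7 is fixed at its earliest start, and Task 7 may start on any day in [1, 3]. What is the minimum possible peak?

15

Task 7@1: d1:20  d2:14  d3:14  d4:8  d5:0  d6:0 → peak 20
Task 7@2: d1:15  d2:14  d3:14  d4:8  d5:5  d6:0 → peak 15
Task 7@3: d1:15  d2:9  d3:14  d4:8  d5:5  d6:5 → peak 15
Best is Task 7@2, peak 15.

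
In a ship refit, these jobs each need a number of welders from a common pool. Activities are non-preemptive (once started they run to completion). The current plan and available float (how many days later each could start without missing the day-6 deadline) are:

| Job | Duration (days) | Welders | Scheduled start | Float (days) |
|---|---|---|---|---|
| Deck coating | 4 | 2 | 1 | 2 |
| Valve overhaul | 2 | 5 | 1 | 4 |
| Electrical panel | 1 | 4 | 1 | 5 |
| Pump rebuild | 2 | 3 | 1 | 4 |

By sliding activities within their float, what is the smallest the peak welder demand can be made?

Early-start (Deck coating@1, Valve overhaul@1, Electrical panel@1, Pump rebuild@1) gives peak 14: d1:14  d2:10  d3:2  d4:2  d5:0  d6:0.
Shift Valve overhaul→5, Pump rebuild→2.
Schedule Deck coating@1, Valve overhaul@5, Electrical panel@1, Pump rebuild@2: d1:6  d2:5  d3:5  d4:2  d5:5  d6:5 — peak 6.

6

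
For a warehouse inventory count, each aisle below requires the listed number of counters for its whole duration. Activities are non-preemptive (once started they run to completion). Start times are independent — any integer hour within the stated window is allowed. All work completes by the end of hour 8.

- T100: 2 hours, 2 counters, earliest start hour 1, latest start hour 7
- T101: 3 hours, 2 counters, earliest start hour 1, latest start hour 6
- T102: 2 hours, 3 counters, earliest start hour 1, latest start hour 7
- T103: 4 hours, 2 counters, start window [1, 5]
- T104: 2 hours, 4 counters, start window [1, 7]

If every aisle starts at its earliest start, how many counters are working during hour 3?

At early start, hour 3 has: T101, T103.
Demand: 2 + 2 = 4.

4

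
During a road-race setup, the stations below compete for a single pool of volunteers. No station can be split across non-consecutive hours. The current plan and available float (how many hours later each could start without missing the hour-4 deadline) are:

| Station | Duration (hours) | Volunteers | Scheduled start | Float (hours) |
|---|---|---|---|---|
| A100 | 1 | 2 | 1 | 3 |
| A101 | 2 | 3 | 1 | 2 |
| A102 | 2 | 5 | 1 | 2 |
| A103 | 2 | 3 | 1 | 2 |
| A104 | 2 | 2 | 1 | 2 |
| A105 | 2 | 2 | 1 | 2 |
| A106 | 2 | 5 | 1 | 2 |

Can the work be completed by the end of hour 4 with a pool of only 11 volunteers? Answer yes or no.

Schedule A100@1, A101@3, A102@1, A103@3, A104@1, A105@1, A106@3: h1:11  h2:9  h3:11  h4:11 — peak 11 ≤ 11.

yes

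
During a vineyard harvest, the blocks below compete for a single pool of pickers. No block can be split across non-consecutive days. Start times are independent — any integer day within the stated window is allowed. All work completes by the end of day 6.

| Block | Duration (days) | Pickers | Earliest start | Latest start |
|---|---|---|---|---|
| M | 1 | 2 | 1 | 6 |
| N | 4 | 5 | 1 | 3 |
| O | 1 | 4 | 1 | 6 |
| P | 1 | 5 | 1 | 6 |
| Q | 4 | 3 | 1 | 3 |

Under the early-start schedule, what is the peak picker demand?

Early-start schedule: M@1, N@1, O@1, P@1, Q@1.
Load per day: day 1: 19, day 2: 8, day 3: 8, day 4: 8, day 5: 0, day 6: 0.
Peak is 19.

19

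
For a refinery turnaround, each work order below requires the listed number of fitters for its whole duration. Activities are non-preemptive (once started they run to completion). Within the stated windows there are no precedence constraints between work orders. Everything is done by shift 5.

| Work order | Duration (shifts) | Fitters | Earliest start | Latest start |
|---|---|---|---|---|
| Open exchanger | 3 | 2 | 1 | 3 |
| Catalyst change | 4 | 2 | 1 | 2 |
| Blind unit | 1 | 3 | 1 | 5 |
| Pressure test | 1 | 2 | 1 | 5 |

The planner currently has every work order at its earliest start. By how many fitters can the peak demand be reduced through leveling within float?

5

Early-start peak: s1:9  s2:4  s3:4  s4:2  s5:0 ⇒ 9.
Leveled (Open exchanger@1, Catalyst change@1, Blind unit@5, Pressure test@4): s1:4  s2:4  s3:4  s4:4  s5:3 ⇒ 4.
Reduction 9 − 4 = 5.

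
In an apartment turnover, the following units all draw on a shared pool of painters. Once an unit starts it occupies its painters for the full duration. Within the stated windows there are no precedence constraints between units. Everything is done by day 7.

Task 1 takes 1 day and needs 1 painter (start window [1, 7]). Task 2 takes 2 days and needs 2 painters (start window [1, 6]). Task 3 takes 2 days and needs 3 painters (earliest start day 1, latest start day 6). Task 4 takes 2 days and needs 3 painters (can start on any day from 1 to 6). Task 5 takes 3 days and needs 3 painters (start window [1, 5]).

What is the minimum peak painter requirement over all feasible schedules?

Early-start (Task 1@1, Task 2@1, Task 3@1, Task 4@1, Task 5@1) gives peak 12: d1:12  d2:11  d3:3  d4:0  d5:0  d6:0  d7:0.
Shift Task 2→2, Task 4→3, Task 5→5.
Schedule Task 1@1, Task 2@2, Task 3@1, Task 4@3, Task 5@5: d1:4  d2:5  d3:5  d4:3  d5:3  d6:3  d7:3 — peak 5.

5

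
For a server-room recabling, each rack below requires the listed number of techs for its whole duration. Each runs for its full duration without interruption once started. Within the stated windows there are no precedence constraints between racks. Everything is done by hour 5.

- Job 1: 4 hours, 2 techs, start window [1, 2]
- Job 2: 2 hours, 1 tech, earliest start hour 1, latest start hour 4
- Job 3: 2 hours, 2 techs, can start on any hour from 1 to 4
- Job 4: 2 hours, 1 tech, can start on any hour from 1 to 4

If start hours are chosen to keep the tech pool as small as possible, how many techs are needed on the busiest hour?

4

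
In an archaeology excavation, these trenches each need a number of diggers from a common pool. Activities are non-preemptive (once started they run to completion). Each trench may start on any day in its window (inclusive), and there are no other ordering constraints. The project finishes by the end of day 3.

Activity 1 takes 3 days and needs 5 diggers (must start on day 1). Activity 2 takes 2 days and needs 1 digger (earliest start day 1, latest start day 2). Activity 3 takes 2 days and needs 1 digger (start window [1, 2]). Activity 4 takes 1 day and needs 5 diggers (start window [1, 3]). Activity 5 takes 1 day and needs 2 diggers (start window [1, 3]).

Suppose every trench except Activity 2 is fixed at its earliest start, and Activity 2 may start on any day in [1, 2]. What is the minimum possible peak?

Activity 2@1: d1:14  d2:7  d3:5 → peak 14
Activity 2@2: d1:13  d2:7  d3:6 → peak 13
Best is Activity 2@2, peak 13.

13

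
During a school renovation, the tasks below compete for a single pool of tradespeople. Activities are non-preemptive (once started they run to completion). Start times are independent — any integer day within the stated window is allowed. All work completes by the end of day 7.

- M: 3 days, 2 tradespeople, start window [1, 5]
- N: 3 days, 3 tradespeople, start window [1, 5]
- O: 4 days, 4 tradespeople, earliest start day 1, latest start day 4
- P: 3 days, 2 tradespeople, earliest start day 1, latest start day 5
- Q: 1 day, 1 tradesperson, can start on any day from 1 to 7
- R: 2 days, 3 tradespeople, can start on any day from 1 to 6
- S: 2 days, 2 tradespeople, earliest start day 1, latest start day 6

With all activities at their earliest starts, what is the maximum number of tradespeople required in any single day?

17

Early-start schedule: M@1, N@1, O@1, P@1, Q@1, R@1, S@1.
Load per day: day 1: 17, day 2: 16, day 3: 11, day 4: 4, day 5: 0, day 6: 0, day 7: 0.
Peak is 17.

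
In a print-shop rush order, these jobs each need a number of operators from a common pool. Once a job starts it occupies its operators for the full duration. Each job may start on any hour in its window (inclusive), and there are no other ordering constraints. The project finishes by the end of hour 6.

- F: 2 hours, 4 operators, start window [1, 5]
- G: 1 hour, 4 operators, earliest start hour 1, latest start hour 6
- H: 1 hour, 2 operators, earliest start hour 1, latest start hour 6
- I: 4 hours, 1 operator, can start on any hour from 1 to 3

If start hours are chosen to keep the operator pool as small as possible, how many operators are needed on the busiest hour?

Early-start (F@1, G@1, H@1, I@1) gives peak 11: h1:11  h2:5  h3:1  h4:1  h5:0  h6:0.
Shift G→3, H→4.
Schedule F@1, G@3, H@4, I@1: h1:5  h2:5  h3:5  h4:3  h5:0  h6:0 — peak 5.

5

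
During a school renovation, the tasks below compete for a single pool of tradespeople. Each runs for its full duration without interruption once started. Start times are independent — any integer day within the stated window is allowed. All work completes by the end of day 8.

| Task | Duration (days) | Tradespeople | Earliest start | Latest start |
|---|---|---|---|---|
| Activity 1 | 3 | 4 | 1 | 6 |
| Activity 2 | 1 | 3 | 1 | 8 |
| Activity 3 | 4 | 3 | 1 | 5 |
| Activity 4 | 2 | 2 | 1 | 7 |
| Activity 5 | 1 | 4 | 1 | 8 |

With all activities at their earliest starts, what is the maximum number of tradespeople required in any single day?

Early-start schedule: Activity 1@1, Activity 2@1, Activity 3@1, Activity 4@1, Activity 5@1.
Load per day: day 1: 16, day 2: 9, day 3: 7, day 4: 3, day 5: 0, day 6: 0, day 7: 0, day 8: 0.
Peak is 16.

16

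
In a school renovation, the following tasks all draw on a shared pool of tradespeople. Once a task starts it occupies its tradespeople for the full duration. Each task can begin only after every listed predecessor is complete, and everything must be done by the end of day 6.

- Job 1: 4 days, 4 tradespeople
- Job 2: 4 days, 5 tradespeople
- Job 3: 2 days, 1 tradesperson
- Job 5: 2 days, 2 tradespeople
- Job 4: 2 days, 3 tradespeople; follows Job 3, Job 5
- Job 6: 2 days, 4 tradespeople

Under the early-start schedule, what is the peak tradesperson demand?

16

Early-start schedule: Job 1@1, Job 2@1, Job 3@1, Job 5@1, Job 4@3, Job 6@1.
Load per day: day 1: 16, day 2: 16, day 3: 12, day 4: 12, day 5: 0, day 6: 0.
Peak is 16.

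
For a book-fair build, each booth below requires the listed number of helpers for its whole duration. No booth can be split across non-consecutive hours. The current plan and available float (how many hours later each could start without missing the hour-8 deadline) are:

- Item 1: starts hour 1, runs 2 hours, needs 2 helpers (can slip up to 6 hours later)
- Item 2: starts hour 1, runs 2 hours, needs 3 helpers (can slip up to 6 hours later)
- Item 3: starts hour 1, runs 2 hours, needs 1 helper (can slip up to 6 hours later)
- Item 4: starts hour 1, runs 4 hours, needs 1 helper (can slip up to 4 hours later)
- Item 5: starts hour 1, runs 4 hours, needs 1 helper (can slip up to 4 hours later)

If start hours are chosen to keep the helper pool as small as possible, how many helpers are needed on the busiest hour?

3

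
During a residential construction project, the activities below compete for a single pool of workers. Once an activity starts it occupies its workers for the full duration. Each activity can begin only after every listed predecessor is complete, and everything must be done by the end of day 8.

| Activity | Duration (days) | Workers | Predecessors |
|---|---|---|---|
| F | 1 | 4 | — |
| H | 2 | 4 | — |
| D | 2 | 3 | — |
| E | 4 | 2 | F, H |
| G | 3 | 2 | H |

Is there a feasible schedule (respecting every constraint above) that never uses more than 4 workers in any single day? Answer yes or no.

no

The minimum achievable peak is 5; 4 < 5, so no feasible schedule stays within the cap.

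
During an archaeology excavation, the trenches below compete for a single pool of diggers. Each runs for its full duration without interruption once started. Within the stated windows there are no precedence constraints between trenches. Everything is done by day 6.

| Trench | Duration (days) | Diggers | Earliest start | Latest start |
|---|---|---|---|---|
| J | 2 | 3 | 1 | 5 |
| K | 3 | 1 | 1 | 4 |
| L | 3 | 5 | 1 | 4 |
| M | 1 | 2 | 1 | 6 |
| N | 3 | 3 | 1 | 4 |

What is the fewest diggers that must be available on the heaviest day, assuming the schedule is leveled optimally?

6

Early-start (J@1, K@1, L@1, M@1, N@1) gives peak 14: d1:14  d2:12  d3:9  d4:0  d5:0  d6:0.
Shift K→3, L→4, M→3.
Schedule J@1, K@3, L@4, M@3, N@1: d1:6  d2:6  d3:6  d4:6  d5:6  d6:5 — peak 6.
Total digger-days = 35 over 6 days ⇒ peak ≥ ⌈35/6⌉ = 6, so 6 is optimal.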